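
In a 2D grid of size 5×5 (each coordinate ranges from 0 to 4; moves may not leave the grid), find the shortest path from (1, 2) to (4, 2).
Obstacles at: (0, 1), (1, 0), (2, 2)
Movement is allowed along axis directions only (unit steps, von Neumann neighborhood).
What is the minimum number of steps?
5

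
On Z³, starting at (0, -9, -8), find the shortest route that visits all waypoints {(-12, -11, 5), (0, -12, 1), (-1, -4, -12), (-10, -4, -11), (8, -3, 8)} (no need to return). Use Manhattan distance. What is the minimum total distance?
86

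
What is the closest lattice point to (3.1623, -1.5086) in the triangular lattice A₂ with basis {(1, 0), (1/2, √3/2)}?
(3, -1.732)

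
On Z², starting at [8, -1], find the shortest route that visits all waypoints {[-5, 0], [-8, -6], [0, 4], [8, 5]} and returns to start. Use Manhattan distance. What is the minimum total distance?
54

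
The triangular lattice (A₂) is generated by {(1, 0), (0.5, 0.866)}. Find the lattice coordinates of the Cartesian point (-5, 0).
-5b₁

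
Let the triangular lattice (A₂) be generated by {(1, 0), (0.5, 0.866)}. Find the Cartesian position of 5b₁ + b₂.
(5.5, 0.866)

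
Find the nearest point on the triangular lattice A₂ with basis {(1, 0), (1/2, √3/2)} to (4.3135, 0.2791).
(4, 0)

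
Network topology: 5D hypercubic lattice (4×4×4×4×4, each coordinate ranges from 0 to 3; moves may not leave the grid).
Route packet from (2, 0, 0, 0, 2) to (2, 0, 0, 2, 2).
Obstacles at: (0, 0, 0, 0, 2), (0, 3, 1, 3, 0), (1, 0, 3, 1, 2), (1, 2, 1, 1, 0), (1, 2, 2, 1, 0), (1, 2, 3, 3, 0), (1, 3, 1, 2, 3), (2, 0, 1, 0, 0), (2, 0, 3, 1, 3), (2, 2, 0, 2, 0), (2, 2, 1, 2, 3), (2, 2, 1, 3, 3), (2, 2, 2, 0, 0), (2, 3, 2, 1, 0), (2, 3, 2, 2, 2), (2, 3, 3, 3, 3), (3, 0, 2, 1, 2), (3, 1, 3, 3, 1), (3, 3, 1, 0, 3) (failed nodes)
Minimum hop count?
2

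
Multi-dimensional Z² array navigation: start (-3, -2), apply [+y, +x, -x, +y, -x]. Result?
(-4, 0)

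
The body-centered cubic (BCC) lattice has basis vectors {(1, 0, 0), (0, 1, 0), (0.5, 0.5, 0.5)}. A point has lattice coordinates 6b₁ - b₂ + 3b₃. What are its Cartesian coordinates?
(7.5, 0.5, 1.5)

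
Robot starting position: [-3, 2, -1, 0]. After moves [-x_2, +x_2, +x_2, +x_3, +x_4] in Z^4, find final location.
(-3, 3, 0, 1)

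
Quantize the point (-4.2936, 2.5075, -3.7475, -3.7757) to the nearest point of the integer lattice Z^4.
(-4, 3, -4, -4)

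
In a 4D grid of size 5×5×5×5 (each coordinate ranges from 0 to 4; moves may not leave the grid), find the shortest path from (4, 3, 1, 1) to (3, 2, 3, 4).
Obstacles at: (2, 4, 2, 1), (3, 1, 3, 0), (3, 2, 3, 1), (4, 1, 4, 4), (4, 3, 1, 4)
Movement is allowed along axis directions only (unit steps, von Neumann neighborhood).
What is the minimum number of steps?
7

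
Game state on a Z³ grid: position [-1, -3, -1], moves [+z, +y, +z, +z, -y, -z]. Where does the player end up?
(-1, -3, 1)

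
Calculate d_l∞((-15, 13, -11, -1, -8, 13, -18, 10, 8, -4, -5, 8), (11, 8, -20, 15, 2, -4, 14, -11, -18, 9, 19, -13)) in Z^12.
32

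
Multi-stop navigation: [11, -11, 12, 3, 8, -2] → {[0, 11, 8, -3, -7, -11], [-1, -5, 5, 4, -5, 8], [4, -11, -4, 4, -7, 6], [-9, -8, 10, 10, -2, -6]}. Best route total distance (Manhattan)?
163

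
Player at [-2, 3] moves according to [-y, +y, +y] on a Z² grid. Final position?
(-2, 4)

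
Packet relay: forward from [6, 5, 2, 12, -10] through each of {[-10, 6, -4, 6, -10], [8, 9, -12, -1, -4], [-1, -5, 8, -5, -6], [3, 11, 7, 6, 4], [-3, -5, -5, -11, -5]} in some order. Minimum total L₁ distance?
175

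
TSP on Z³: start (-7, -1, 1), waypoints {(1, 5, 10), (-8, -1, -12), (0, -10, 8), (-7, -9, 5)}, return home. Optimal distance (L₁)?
92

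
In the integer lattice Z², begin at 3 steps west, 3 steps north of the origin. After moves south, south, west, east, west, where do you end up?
(-4, 1)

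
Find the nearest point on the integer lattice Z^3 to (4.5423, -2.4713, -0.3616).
(5, -2, 0)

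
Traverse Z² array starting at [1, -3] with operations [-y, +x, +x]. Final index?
(3, -4)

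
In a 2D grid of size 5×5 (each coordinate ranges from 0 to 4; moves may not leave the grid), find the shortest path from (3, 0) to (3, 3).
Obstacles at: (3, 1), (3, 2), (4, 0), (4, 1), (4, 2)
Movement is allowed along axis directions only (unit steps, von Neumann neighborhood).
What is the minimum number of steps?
5
(one shortest path: (3, 0) → (2, 0) → (2, 1) → (2, 2) → (2, 3) → (3, 3))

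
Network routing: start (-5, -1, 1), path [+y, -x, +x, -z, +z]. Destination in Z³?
(-5, 0, 1)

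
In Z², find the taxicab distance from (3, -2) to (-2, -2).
5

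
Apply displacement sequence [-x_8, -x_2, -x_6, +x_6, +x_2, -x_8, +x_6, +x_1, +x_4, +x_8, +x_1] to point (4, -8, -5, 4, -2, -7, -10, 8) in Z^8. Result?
(6, -8, -5, 5, -2, -6, -10, 7)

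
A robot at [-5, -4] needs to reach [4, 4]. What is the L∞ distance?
9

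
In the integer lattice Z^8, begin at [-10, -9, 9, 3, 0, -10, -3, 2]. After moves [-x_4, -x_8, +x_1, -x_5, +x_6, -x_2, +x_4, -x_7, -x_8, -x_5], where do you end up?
(-9, -10, 9, 3, -2, -9, -4, 0)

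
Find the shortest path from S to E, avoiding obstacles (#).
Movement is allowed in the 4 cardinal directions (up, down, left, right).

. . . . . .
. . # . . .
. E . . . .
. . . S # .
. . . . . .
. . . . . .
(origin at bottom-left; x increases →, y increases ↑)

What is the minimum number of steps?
3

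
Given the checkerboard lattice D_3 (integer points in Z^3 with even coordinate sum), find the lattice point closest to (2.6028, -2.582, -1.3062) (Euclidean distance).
(3, -2, -1)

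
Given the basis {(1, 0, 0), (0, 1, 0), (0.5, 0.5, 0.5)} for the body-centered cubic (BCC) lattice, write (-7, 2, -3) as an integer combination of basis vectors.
-4b₁ + 5b₂ - 6b₃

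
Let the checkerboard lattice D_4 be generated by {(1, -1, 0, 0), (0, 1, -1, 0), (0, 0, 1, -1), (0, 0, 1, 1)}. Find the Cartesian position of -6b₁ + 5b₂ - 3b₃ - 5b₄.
(-6, 11, -13, -2)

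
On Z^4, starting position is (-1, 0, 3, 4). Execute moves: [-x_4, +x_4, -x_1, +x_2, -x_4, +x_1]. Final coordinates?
(-1, 1, 3, 3)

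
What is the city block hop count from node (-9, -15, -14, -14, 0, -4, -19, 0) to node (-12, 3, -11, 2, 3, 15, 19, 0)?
100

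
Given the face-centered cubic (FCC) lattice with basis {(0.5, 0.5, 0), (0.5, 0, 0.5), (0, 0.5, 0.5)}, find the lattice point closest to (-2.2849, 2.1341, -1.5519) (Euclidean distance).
(-2.5, 2, -1.5)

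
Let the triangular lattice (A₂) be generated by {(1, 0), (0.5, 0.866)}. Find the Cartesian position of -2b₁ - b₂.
(-2.5, -0.866)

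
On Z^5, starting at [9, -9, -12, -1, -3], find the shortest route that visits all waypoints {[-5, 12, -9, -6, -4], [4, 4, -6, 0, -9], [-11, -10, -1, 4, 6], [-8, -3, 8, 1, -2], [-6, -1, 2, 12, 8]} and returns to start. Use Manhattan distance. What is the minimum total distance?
210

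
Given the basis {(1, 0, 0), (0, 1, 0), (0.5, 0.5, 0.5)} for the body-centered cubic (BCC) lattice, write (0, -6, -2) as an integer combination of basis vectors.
2b₁ - 4b₂ - 4b₃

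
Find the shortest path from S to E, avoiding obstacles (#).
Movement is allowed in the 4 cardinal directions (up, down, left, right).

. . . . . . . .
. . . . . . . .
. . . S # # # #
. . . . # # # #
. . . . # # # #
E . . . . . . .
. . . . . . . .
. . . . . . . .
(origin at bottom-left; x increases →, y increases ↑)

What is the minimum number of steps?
6
(one shortest path: (3, 5) → (2, 5) → (1, 5) → (0, 5) → (0, 4) → (0, 3) → (0, 2))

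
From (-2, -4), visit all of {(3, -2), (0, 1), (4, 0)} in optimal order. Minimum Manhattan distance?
15
(one optimal route: (-2, -4) → (3, -2) → (4, 0) → (0, 1))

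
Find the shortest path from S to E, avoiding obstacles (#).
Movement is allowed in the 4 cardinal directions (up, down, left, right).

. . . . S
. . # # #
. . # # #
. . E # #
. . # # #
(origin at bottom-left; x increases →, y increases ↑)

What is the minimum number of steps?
7
(one shortest path: (4, 4) → (3, 4) → (2, 4) → (1, 4) → (1, 3) → (1, 2) → (1, 1) → (2, 1))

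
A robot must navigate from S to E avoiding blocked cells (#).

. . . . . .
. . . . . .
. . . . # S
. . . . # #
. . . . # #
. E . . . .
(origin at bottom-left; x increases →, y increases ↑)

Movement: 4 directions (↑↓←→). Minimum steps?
9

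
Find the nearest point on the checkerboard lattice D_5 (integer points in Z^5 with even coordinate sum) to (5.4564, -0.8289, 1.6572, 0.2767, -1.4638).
(5, -1, 2, 0, -2)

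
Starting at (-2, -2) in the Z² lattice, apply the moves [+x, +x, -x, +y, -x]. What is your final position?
(-2, -1)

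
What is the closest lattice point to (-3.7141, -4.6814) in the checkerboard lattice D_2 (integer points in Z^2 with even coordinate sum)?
(-4, -4)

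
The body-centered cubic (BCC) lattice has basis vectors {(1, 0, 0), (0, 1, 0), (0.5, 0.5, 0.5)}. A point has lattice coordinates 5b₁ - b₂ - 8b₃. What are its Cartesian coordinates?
(1, -5, -4)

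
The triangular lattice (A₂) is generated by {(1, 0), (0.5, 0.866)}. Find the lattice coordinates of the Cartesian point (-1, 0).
-b₁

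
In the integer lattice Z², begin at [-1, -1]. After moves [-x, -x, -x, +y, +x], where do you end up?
(-3, 0)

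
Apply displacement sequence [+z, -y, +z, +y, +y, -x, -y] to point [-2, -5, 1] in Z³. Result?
(-3, -5, 3)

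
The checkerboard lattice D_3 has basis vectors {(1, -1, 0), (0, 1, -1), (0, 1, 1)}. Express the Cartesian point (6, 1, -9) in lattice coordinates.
6b₁ + 8b₂ - b₃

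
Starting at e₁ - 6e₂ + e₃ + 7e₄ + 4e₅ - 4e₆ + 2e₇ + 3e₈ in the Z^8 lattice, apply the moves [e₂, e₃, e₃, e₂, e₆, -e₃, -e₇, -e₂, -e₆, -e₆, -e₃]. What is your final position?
(1, -5, 1, 7, 4, -5, 1, 3)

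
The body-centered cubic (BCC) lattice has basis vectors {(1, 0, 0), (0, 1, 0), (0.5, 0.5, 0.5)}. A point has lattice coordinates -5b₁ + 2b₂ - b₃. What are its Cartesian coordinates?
(-5.5, 1.5, -0.5)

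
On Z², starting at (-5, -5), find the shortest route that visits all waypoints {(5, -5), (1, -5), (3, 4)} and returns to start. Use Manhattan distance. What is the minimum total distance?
38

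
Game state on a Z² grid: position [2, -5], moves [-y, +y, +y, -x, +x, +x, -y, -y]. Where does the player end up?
(3, -6)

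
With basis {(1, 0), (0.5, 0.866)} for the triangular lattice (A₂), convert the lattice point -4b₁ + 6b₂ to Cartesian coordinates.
(-1, 5.196)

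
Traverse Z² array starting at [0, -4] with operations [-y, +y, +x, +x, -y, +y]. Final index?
(2, -4)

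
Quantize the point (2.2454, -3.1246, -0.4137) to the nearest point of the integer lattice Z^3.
(2, -3, 0)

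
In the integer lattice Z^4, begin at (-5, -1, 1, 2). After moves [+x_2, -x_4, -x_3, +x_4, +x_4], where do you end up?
(-5, 0, 0, 3)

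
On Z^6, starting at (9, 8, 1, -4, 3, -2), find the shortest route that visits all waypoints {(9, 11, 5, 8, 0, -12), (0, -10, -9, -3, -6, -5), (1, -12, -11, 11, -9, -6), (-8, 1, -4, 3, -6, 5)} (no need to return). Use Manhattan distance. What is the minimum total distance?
159
(one optimal route: (9, 8, 1, -4, 3, -2) → (9, 11, 5, 8, 0, -12) → (-8, 1, -4, 3, -6, 5) → (0, -10, -9, -3, -6, -5) → (1, -12, -11, 11, -9, -6))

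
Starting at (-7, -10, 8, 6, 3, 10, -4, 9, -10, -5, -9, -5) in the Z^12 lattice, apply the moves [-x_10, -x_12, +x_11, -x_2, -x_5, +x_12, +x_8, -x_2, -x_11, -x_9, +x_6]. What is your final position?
(-7, -12, 8, 6, 2, 11, -4, 10, -11, -6, -9, -5)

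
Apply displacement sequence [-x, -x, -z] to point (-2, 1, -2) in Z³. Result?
(-4, 1, -3)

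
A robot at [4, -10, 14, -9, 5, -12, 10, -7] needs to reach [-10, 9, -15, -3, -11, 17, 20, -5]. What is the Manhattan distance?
125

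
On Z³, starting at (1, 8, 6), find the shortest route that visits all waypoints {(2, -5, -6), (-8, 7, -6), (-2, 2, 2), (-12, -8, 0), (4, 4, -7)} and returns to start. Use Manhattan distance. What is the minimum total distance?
108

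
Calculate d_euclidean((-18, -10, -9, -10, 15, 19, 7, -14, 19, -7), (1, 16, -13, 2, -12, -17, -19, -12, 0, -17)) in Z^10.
66.053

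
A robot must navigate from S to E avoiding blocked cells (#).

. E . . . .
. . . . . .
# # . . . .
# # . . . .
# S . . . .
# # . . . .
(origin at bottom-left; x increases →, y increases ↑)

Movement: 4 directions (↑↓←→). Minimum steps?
6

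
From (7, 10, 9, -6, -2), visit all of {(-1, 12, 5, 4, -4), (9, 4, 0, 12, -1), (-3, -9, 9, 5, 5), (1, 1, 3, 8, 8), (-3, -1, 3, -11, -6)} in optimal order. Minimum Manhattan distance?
154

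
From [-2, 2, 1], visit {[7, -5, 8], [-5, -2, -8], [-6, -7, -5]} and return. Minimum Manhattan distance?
76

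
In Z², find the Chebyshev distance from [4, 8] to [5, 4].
4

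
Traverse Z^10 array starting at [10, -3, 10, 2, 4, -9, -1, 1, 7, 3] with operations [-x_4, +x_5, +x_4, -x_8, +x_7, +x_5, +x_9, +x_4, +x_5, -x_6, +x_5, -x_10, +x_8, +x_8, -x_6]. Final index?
(10, -3, 10, 3, 8, -11, 0, 2, 8, 2)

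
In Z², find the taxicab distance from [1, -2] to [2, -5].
4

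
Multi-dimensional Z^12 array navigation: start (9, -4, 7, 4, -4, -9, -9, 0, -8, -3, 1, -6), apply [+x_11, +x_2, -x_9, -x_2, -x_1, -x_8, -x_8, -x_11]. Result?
(8, -4, 7, 4, -4, -9, -9, -2, -9, -3, 1, -6)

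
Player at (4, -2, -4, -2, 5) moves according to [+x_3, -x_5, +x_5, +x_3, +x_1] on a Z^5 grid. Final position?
(5, -2, -2, -2, 5)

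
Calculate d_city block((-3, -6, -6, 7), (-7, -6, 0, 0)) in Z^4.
17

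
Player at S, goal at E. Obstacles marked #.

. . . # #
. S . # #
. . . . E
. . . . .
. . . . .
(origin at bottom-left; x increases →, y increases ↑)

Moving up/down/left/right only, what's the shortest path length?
4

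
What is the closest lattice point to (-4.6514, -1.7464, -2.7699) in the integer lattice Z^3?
(-5, -2, -3)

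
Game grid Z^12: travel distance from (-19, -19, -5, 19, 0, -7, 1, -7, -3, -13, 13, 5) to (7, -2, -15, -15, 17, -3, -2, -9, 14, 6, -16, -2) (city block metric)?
185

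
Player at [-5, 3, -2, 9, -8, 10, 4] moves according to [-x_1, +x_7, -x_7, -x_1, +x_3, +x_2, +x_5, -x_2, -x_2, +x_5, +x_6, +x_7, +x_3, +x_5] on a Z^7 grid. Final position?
(-7, 2, 0, 9, -5, 11, 5)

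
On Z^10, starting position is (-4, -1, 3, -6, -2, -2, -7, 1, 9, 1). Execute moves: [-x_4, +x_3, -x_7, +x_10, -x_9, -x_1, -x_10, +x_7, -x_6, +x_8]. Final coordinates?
(-5, -1, 4, -7, -2, -3, -7, 2, 8, 1)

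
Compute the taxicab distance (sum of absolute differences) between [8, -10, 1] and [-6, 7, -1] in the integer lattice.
33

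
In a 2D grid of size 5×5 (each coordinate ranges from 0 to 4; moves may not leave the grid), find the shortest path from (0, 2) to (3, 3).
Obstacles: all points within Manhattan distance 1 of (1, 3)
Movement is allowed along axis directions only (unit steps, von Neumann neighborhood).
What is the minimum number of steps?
6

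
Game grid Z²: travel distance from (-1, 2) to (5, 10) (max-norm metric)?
8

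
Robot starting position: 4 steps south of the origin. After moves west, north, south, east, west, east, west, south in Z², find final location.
(-1, -5)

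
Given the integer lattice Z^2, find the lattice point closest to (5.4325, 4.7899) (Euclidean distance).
(5, 5)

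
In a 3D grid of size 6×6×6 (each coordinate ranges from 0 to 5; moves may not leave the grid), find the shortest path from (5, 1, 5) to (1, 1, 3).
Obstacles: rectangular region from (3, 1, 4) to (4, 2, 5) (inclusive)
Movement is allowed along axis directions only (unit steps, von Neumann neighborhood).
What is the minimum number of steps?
6
(one shortest path: (5, 1, 5) → (5, 1, 4) → (5, 1, 3) → (4, 1, 3) → (3, 1, 3) → (2, 1, 3) → (1, 1, 3))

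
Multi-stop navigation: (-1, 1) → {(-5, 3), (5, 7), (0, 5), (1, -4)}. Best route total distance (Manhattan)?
34
(one optimal route: (-1, 1) → (1, -4) → (-5, 3) → (0, 5) → (5, 7))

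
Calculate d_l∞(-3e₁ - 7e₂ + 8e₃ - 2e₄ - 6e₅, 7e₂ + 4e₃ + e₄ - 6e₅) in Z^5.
14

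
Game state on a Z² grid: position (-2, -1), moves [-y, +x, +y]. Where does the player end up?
(-1, -1)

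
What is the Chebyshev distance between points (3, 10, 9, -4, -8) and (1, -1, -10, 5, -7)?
19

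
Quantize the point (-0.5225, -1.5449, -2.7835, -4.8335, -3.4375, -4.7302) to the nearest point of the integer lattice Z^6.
(-1, -2, -3, -5, -3, -5)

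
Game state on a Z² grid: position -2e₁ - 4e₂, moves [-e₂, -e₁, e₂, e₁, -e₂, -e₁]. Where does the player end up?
(-3, -5)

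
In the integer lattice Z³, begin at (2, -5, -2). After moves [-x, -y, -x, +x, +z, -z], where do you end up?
(1, -6, -2)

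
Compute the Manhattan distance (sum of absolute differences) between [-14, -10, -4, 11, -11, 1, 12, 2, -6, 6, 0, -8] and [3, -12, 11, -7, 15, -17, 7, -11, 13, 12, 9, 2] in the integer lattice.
158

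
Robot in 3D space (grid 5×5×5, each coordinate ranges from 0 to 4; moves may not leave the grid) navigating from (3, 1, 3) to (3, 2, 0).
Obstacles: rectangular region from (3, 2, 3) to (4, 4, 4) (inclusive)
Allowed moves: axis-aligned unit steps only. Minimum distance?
4
(one shortest path: (3, 1, 3) → (3, 1, 2) → (3, 2, 2) → (3, 2, 1) → (3, 2, 0))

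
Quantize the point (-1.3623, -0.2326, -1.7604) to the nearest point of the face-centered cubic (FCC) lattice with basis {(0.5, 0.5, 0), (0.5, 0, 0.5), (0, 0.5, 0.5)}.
(-1.5, 0, -1.5)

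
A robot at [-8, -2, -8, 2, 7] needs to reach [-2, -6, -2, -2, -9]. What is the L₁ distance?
36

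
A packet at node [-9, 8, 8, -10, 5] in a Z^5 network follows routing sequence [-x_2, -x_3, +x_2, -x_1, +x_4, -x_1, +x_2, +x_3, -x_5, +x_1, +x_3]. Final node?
(-10, 9, 9, -9, 4)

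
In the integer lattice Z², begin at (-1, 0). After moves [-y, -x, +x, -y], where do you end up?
(-1, -2)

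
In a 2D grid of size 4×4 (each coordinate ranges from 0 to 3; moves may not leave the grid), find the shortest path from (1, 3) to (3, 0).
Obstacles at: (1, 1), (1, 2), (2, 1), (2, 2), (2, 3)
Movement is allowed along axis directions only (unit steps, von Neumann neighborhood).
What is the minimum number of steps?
7
(one shortest path: (1, 3) → (0, 3) → (0, 2) → (0, 1) → (0, 0) → (1, 0) → (2, 0) → (3, 0))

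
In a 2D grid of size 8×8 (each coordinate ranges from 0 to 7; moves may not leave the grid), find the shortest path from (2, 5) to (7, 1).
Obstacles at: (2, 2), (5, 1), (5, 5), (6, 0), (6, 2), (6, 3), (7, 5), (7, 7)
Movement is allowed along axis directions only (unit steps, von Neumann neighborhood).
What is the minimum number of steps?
9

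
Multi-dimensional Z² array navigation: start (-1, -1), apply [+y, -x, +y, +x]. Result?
(-1, 1)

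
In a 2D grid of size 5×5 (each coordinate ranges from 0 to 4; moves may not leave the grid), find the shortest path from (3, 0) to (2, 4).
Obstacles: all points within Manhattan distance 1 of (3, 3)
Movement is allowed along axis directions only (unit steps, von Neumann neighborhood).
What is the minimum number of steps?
7
(one shortest path: (3, 0) → (2, 0) → (1, 0) → (1, 1) → (1, 2) → (1, 3) → (1, 4) → (2, 4))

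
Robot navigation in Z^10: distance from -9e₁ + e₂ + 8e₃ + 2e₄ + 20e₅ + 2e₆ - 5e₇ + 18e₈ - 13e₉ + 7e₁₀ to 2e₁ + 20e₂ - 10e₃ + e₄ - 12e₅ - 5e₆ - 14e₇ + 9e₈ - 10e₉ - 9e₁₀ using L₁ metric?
125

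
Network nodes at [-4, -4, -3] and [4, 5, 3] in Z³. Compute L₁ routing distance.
23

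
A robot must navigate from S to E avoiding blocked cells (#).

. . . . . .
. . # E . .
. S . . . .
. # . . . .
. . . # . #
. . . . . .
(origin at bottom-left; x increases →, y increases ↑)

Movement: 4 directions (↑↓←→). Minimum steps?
3
(one shortest path: (1, 3) → (2, 3) → (3, 3) → (3, 4))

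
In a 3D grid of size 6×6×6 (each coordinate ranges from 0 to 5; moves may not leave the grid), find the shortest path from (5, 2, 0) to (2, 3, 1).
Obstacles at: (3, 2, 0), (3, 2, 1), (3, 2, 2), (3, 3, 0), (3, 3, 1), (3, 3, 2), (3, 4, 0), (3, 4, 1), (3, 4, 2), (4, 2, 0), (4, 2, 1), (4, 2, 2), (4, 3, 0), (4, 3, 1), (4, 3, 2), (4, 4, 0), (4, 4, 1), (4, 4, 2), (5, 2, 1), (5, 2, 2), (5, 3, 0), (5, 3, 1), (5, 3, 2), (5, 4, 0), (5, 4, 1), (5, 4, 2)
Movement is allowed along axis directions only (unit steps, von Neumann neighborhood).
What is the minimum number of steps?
7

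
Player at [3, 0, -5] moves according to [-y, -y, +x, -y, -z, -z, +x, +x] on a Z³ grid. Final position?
(6, -3, -7)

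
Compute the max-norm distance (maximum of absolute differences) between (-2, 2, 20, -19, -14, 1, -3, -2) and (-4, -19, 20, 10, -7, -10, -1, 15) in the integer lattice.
29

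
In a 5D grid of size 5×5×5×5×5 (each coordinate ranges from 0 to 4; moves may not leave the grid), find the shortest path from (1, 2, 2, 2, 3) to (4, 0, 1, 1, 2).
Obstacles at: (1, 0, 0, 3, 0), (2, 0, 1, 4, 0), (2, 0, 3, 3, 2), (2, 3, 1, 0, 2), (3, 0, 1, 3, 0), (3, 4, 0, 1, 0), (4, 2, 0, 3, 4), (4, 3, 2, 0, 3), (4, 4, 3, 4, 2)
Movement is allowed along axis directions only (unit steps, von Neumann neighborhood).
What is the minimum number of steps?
8
(one shortest path: (1, 2, 2, 2, 3) → (2, 2, 2, 2, 3) → (3, 2, 2, 2, 3) → (4, 2, 2, 2, 3) → (4, 1, 2, 2, 3) → (4, 0, 2, 2, 3) → (4, 0, 1, 2, 3) → (4, 0, 1, 1, 3) → (4, 0, 1, 1, 2))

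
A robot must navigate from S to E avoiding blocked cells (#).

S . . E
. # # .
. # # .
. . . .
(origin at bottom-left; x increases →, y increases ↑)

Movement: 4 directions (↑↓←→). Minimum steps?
3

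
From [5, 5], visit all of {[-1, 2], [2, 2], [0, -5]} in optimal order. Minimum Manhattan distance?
17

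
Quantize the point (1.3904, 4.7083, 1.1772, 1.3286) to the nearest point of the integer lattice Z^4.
(1, 5, 1, 1)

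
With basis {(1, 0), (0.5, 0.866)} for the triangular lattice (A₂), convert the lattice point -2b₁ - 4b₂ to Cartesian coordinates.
(-4, -3.464)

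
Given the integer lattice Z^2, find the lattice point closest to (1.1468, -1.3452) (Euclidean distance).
(1, -1)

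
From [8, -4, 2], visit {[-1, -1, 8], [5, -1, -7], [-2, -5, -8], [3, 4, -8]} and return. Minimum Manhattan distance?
76
(one optimal route: (8, -4, 2) → (-1, -1, 8) → (-2, -5, -8) → (3, 4, -8) → (5, -1, -7) → (8, -4, 2))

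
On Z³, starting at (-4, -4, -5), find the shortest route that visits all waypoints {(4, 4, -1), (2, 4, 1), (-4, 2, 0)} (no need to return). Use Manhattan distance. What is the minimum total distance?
24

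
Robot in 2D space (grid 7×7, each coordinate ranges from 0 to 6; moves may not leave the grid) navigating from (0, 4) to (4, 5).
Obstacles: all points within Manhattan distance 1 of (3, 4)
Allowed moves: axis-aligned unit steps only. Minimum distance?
7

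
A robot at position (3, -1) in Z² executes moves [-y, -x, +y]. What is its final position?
(2, -1)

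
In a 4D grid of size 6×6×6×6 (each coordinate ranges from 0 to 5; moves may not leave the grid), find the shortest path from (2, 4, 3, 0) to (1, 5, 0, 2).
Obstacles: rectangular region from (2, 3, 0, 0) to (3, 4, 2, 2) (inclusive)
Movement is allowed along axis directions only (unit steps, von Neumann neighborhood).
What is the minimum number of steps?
7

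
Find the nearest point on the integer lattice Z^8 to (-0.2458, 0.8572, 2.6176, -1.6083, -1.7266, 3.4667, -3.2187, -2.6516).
(0, 1, 3, -2, -2, 3, -3, -3)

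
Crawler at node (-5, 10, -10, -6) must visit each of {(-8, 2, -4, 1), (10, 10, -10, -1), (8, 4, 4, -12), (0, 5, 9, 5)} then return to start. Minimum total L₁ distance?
136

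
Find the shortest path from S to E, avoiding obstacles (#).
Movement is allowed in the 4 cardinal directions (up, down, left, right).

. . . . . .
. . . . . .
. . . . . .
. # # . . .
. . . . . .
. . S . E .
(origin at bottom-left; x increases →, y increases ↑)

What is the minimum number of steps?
2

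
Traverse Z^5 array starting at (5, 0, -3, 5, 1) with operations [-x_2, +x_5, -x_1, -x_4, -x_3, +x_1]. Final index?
(5, -1, -4, 4, 2)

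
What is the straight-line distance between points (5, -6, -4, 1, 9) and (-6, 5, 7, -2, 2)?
20.5183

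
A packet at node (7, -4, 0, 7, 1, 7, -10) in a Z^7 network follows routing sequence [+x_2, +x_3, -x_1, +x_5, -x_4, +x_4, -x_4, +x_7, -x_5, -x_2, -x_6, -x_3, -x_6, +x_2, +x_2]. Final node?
(6, -2, 0, 6, 1, 5, -9)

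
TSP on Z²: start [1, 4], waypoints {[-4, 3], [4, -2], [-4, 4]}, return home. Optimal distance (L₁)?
28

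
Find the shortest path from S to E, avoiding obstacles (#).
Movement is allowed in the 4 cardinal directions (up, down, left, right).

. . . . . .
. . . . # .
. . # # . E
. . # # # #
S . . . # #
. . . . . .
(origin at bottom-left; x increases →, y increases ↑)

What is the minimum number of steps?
11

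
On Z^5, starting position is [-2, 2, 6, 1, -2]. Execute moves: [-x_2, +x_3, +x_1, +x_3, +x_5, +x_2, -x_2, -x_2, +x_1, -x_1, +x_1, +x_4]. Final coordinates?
(0, 0, 8, 2, -1)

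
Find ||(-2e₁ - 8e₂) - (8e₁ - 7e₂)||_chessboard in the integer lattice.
10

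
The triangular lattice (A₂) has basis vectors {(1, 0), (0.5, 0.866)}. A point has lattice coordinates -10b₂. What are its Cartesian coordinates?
(-5, -8.66)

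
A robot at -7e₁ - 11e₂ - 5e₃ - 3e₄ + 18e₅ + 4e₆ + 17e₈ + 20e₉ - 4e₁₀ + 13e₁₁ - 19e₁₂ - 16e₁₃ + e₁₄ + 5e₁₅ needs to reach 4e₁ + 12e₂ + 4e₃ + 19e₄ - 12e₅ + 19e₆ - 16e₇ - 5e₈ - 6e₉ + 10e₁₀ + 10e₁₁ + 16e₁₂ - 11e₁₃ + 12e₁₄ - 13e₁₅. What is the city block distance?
260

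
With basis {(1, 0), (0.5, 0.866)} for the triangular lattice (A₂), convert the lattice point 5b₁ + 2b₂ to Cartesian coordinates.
(6, 1.732)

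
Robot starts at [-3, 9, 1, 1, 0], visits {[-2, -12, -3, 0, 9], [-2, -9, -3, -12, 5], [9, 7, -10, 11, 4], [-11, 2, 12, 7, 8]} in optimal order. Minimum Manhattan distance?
159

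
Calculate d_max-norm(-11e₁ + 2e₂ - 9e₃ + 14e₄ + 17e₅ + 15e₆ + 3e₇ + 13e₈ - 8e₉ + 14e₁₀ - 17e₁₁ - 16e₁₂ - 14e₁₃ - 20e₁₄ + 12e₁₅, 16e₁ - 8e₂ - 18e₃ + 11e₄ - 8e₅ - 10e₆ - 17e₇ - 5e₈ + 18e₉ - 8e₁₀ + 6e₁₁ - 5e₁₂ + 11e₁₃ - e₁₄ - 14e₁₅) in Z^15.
27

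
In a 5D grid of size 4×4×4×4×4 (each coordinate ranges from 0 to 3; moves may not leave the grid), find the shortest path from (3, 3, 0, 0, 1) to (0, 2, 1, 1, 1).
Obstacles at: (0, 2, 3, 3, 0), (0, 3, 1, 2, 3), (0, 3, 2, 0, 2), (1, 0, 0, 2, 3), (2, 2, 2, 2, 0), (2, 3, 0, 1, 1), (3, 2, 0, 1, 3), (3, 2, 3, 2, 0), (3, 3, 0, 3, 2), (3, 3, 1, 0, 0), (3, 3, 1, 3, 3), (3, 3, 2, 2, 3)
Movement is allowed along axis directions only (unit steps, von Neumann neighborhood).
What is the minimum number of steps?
6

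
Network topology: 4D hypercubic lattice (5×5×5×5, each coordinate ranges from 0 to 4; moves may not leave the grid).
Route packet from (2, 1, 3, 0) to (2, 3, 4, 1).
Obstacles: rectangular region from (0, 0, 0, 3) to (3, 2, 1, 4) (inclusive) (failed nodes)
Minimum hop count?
4
(one shortest path: (2, 1, 3, 0) → (2, 2, 3, 0) → (2, 3, 3, 0) → (2, 3, 4, 0) → (2, 3, 4, 1))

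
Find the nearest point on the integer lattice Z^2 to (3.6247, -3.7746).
(4, -4)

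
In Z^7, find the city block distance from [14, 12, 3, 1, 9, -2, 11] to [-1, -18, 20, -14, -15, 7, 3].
118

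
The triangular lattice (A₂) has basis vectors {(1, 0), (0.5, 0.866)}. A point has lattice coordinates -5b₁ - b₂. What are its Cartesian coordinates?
(-5.5, -0.866)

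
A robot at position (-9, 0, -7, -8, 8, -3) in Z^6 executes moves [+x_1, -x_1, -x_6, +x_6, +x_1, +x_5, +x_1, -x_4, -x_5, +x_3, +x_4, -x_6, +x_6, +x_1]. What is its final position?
(-6, 0, -6, -8, 8, -3)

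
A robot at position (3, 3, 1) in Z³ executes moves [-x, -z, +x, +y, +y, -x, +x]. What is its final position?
(3, 5, 0)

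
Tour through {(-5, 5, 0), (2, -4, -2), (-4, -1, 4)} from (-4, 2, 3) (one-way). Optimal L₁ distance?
33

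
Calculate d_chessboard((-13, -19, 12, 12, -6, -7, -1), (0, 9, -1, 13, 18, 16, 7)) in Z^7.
28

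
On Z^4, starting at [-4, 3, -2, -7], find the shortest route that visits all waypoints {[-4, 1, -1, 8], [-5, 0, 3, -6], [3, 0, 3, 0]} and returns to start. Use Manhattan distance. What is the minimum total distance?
62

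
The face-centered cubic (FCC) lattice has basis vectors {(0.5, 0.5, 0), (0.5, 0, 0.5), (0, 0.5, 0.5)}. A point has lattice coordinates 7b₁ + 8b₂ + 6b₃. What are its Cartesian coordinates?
(7.5, 6.5, 7)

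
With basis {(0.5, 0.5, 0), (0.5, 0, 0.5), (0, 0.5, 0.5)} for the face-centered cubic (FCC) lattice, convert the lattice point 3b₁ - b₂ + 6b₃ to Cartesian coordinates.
(1, 4.5, 2.5)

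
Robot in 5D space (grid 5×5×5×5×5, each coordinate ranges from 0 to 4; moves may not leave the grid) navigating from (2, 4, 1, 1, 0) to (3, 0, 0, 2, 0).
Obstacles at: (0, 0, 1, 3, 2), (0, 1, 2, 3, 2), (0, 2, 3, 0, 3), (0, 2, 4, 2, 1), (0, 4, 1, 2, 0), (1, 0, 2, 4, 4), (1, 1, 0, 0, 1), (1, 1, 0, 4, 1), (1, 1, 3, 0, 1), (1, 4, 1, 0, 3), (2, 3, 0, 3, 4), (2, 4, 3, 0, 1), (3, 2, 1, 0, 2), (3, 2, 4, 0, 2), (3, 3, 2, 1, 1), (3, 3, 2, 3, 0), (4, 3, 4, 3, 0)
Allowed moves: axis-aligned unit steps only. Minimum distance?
7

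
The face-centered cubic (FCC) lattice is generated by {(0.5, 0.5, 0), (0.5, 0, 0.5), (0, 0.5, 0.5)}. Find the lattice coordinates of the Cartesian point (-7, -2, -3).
-6b₁ - 8b₂ + 2b₃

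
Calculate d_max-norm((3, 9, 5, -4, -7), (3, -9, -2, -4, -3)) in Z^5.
18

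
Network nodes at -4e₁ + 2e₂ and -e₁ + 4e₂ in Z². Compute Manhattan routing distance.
5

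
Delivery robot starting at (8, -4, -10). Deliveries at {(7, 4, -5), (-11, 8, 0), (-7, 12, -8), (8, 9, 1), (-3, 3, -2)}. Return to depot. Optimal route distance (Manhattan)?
108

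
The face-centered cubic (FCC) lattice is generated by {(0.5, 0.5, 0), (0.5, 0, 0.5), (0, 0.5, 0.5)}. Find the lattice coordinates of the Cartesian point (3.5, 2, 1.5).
4b₁ + 3b₂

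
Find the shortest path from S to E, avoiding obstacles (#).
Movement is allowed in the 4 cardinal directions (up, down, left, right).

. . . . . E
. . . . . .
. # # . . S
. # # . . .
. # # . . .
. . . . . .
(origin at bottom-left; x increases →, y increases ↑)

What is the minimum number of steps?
2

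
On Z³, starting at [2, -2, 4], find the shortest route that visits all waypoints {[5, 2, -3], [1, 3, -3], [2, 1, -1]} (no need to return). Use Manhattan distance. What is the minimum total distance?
18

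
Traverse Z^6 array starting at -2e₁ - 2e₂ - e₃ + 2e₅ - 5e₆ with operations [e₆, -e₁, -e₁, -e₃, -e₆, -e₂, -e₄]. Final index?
(-4, -3, -2, -1, 2, -5)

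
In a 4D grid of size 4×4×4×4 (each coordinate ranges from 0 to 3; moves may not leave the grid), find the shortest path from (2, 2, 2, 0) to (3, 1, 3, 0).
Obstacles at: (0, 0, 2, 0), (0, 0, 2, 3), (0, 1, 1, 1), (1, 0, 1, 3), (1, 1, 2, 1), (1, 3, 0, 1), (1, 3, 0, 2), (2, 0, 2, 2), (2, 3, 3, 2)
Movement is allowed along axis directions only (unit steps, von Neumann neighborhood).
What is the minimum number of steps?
3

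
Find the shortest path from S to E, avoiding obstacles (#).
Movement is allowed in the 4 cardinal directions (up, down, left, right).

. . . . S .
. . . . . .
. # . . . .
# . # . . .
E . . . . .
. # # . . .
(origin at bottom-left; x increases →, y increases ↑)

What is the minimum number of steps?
8
(one shortest path: (4, 5) → (3, 5) → (3, 4) → (3, 3) → (3, 2) → (3, 1) → (2, 1) → (1, 1) → (0, 1))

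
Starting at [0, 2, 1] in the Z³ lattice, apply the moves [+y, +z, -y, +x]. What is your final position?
(1, 2, 2)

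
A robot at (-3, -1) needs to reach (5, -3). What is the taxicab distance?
10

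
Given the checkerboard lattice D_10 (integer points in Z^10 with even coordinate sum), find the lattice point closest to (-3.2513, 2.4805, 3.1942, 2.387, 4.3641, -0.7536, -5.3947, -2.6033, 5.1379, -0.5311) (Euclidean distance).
(-3, 3, 3, 2, 4, -1, -5, -3, 5, -1)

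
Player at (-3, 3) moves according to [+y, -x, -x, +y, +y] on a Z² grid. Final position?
(-5, 6)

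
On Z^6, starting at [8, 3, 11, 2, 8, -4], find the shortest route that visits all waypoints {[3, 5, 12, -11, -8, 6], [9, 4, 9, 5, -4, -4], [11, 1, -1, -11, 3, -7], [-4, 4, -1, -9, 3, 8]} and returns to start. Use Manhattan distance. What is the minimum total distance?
168
(one optimal route: (8, 3, 11, 2, 8, -4) → (9, 4, 9, 5, -4, -4) → (3, 5, 12, -11, -8, 6) → (-4, 4, -1, -9, 3, 8) → (11, 1, -1, -11, 3, -7) → (8, 3, 11, 2, 8, -4))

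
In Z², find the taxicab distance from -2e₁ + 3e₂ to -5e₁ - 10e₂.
16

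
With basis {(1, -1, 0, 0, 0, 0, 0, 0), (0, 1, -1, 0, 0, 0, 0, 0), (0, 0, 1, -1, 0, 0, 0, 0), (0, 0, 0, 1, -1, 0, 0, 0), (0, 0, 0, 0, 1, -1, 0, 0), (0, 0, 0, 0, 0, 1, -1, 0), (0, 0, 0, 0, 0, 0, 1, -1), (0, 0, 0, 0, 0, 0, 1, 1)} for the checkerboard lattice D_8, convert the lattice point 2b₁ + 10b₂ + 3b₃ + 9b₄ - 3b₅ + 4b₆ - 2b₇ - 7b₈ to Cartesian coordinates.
(2, 8, -7, 6, -12, 7, -13, -5)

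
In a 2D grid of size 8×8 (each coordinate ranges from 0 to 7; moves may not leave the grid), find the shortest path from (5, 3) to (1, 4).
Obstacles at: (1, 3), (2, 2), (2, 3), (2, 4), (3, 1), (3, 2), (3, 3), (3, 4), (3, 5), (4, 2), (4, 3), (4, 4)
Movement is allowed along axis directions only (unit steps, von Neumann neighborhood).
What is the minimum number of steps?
9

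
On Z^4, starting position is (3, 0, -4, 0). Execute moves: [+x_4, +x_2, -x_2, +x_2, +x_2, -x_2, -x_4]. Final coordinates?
(3, 1, -4, 0)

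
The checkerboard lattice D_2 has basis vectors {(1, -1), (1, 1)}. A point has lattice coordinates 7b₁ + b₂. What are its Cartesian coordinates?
(8, -6)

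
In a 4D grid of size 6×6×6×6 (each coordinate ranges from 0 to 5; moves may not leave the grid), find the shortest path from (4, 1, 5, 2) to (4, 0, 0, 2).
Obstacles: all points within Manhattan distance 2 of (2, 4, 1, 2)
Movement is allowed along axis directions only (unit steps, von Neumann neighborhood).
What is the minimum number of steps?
6
(one shortest path: (4, 1, 5, 2) → (4, 0, 5, 2) → (4, 0, 4, 2) → (4, 0, 3, 2) → (4, 0, 2, 2) → (4, 0, 1, 2) → (4, 0, 0, 2))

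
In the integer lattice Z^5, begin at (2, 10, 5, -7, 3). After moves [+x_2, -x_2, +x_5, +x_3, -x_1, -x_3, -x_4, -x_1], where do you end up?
(0, 10, 5, -8, 4)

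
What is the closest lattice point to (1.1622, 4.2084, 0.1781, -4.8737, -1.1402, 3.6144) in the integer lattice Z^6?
(1, 4, 0, -5, -1, 4)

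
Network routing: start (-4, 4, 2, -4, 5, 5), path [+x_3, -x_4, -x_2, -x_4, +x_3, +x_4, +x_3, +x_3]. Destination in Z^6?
(-4, 3, 6, -5, 5, 5)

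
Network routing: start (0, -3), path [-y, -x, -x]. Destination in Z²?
(-2, -4)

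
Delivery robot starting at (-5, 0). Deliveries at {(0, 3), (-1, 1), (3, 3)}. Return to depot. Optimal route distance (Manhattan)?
22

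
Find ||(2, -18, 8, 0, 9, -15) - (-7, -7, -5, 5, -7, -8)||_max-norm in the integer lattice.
16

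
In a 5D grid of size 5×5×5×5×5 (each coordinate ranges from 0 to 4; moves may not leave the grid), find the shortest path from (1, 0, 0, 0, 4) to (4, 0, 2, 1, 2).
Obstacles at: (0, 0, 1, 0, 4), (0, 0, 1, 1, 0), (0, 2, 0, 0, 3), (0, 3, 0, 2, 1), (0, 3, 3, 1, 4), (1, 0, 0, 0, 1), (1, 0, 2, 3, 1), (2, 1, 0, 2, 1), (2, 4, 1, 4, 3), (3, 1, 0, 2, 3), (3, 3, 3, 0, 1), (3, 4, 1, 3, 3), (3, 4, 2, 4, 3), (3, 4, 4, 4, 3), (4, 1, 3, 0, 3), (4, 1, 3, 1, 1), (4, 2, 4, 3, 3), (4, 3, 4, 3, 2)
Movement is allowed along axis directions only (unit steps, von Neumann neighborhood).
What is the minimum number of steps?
8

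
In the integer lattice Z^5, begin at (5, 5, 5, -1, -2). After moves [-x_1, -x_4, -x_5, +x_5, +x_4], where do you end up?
(4, 5, 5, -1, -2)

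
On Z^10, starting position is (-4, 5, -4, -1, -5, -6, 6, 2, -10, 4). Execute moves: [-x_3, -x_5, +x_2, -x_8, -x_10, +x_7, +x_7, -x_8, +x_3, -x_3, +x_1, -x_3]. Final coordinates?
(-3, 6, -6, -1, -6, -6, 8, 0, -10, 3)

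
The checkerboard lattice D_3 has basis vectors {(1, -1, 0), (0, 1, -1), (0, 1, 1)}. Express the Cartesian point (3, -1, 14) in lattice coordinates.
3b₁ - 6b₂ + 8b₃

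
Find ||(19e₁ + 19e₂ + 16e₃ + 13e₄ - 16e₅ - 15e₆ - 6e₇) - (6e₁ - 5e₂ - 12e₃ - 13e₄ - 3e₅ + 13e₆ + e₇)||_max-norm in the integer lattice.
28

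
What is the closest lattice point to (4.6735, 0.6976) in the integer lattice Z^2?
(5, 1)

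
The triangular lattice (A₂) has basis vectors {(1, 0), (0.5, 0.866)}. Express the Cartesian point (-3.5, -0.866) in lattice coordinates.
-3b₁ - b₂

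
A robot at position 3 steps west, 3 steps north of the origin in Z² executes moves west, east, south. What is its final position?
(-3, 2)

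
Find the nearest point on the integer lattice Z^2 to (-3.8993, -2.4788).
(-4, -2)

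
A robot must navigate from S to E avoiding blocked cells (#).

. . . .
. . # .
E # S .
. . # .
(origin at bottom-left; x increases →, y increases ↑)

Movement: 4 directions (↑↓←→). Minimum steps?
8
(one shortest path: (2, 1) → (3, 1) → (3, 2) → (3, 3) → (2, 3) → (1, 3) → (0, 3) → (0, 2) → (0, 1))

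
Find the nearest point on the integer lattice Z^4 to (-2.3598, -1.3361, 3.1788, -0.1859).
(-2, -1, 3, 0)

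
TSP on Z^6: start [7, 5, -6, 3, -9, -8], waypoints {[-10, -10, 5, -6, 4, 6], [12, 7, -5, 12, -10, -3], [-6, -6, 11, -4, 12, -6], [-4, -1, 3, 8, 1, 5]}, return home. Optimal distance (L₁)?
220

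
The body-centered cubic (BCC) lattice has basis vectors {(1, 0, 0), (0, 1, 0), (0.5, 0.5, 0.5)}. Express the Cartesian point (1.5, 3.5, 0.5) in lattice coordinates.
b₁ + 3b₂ + b₃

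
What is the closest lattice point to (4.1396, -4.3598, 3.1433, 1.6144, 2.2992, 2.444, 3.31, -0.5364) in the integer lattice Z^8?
(4, -4, 3, 2, 2, 2, 3, -1)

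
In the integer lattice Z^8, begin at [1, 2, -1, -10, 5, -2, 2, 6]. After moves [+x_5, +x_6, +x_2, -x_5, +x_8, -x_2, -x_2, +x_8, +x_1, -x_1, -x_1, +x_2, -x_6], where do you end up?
(0, 2, -1, -10, 5, -2, 2, 8)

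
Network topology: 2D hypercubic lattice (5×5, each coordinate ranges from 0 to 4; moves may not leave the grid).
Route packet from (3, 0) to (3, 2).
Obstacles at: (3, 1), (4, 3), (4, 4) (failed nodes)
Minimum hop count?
4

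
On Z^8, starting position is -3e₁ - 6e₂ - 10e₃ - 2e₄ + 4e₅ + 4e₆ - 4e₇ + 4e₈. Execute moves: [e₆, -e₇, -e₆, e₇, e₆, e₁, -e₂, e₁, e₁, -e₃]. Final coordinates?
(0, -7, -11, -2, 4, 5, -4, 4)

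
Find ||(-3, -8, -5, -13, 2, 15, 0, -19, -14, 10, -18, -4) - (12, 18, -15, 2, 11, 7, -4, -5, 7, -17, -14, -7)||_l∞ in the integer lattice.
27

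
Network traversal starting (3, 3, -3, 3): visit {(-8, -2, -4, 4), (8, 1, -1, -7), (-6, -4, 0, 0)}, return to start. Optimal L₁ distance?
76
(one optimal route: (3, 3, -3, 3) → (-8, -2, -4, 4) → (-6, -4, 0, 0) → (8, 1, -1, -7) → (3, 3, -3, 3))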